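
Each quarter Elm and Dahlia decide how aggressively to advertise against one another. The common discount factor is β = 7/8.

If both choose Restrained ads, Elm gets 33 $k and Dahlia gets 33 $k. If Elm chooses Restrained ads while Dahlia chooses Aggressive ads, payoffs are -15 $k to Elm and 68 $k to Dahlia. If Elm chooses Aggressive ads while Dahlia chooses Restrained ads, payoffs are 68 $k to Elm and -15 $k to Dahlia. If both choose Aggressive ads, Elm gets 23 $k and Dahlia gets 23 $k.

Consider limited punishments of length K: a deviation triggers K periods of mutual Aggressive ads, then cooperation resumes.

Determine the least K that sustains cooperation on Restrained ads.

No profitable deviation requires (33−23)(β+…+β^K) ≥ 68−33, i.e. β+…+β^K ≥ 7/2 ≈ 3.5000.
With β = 7/8, the partial sums are K=1: 0.8750, K=2: 1.6406, K=3: 2.3105, K=4: 2.8967, K=5: 3.4096, K=6: 3.8584.
K = 6 is the first length at which the sum reaches 3.5000.

6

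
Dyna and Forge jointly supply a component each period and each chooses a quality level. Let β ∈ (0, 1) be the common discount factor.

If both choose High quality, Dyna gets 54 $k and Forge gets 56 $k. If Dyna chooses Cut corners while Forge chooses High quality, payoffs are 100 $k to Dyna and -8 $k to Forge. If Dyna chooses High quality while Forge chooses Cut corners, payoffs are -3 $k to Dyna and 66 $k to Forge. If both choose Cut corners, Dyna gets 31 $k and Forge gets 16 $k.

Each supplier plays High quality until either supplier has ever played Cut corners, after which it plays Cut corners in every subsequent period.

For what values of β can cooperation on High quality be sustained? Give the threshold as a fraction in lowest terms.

2/3

For Dyna: deviation gain 100−54 = 46, per-period punishment loss 54−31 = 23. IC gives β ≥ 46/69 = 2/3.
For Forge: gain 10, loss 40 per period, so β ≥ 10/50 = 1/5.
The tighter constraint is Dyna's, so cooperation needs β ≥ 2/3.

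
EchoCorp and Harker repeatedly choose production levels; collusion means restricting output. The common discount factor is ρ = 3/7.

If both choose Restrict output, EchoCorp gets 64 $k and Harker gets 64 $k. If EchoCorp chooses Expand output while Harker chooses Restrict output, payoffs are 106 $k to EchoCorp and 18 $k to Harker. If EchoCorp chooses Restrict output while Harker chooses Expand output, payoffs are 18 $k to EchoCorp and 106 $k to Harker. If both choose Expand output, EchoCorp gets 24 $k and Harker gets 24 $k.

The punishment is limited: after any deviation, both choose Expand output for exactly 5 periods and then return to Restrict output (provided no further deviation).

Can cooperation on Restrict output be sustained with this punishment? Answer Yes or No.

No

Comparing payoff streams over the 6 periods until play realigns: cooperate → 64(1+ρ+…+ρ^5); deviate → 106 + 24(ρ+…+ρ^5).
Cooperation is sustained iff (64−24)(ρ+…+ρ^5) ≥ 106−64.
ρ+…+ρ^5 = 3/7·(1−(3/7)^5)/(1−3/7) = 0.7392, and (106−64)/(64−24) = 1.0500.
0.7392 < 1.0500, so cooperation is not sustainable.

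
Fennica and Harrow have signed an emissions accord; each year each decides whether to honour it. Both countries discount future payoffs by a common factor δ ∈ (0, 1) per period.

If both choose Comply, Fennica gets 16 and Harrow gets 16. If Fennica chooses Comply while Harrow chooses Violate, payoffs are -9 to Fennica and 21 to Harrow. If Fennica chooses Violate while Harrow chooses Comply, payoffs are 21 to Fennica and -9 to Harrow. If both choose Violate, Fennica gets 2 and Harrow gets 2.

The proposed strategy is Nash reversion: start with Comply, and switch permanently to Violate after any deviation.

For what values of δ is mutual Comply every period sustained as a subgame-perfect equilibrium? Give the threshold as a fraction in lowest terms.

5/19

One-period gain from deviating is 21 − 16 = 5. The loss is 16 − 2 = 14 in every subsequent period, with present value 14·δ/(1−δ).
Deviation is unprofitable when 14·δ/(1−δ) ≥ 5, i.e. δ/(1−δ) ≥ 5/14.
Equivalently δ ≥ 5/(5+14) = 5/19.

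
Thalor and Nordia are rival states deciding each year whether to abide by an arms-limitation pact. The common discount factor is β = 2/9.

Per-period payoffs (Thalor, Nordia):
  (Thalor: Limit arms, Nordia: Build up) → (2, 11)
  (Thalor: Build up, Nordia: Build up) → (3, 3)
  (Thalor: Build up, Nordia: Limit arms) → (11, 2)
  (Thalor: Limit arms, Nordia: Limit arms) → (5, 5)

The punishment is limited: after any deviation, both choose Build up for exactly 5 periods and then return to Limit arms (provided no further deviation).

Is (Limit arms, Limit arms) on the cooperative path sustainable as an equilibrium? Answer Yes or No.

A one-shot deviation gives 11 now, then 3 for 5 periods, then back to 5.
Gain from deviating: (11−5) today; loss: (5−3) in each of the next 5 periods.
No-deviation condition: (5−3)(β+…+β^5) ≥ 11−5, i.e. β+…+β^5 ≥ 3.
At β = 2/9: β+…+β^5 = 0.2856 < 3.0000.
So cooperation is not sustainable.

No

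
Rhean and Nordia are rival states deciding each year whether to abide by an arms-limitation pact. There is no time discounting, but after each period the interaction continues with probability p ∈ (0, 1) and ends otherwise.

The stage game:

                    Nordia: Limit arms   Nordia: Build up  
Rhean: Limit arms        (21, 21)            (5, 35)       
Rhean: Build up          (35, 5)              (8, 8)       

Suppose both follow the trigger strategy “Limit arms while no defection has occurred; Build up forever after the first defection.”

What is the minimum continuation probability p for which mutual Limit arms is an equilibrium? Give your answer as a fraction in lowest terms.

Expected cooperation value is 21 + p·21 + p²·21 + … = 21/(1−p); deviation gives 35 + p·8/(1−p).
21 ≥ 35(1−p) + 8p ⇒ 27p ≥ 14 ⇒ p ≥ 14/27.

14/27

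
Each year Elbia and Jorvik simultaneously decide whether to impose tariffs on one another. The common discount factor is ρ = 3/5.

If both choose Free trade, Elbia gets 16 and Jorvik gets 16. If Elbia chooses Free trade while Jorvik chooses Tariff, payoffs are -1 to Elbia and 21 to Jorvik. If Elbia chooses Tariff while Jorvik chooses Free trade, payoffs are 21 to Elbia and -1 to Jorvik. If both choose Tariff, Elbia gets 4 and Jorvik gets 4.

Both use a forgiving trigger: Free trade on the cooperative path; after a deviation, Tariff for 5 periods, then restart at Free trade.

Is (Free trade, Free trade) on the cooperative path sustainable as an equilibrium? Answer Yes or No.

A one-shot deviation gives 21 now, then 4 for 5 periods, then back to 16.
Gain from deviating: (21−16) today; loss: (16−4) in each of the next 5 periods.
No-deviation condition: (16−4)(ρ+…+ρ^5) ≥ 21−16, i.e. ρ+…+ρ^5 ≥ 5/12.
At ρ = 3/5: ρ+…+ρ^5 = 1.3834 ≥ 0.4167.
So cooperation is sustainable.

Yes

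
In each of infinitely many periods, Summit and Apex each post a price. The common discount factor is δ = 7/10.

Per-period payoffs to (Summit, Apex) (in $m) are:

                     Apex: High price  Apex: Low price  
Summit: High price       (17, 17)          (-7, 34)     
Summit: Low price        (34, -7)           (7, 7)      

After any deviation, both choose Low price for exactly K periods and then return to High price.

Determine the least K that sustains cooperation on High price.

4

No profitable deviation requires (17−7)(δ+…+δ^K) ≥ 34−17, i.e. δ+…+δ^K ≥ 17/10 ≈ 1.7000.
With δ = 7/10, the partial sums are K=1: 0.7000, K=2: 1.1900, K=3: 1.5330, K=4: 1.7731.
K = 4 is the first length at which the sum reaches 1.7000.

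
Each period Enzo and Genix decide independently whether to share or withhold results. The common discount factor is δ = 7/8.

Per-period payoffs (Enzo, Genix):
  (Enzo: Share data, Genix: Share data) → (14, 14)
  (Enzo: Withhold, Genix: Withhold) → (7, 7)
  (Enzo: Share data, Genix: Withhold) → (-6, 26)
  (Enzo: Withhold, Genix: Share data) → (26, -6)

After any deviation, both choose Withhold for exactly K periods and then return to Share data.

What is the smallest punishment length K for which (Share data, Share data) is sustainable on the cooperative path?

3

No profitable deviation requires (14−7)(δ+…+δ^K) ≥ 26−14, i.e. δ+…+δ^K ≥ 12/7 ≈ 1.7143.
With δ = 7/8, the partial sums are K=1: 0.8750, K=2: 1.6406, K=3: 2.3105.
K = 3 is the first length at which the sum reaches 1.7143.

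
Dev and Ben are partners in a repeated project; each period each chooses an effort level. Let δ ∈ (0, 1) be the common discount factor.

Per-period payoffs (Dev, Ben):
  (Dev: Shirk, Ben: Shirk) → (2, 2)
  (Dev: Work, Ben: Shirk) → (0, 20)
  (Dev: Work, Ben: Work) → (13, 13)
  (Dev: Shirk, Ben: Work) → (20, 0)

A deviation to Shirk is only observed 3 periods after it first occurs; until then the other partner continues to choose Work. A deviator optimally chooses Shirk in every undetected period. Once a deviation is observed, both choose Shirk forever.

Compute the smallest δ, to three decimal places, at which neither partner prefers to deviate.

A deviator earns 20 for 3 periods, then 2 forever; cooperating earns 13 forever. Multiplying the IC by (1−δ):
13 ≥ 20(1−δ^3) + 2δ^3, so 18·δ^3 ≥ 7 and δ^3 ≥ 7/18.
δ ≥ (7/18)^(1/3) ≈ 0.730.

0.730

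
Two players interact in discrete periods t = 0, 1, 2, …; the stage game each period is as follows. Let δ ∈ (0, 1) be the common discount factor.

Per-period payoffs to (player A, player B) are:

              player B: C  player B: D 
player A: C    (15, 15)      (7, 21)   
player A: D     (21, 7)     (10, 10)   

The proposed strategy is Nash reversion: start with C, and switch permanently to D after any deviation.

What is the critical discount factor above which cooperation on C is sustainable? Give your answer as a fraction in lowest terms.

6/11

15/(1−δ) ≥ 21 + 10δ/(1−δ)
15 ≥ 21 − 11δ
δ ≥ 6/11.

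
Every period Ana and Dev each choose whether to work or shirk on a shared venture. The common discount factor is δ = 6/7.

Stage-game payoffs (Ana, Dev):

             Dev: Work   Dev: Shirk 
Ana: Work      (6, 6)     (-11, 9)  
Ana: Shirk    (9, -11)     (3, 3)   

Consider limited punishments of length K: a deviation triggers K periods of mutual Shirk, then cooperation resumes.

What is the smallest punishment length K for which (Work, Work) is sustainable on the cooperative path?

IC: δ(1−δ^K)/(1−δ) ≥ (9−6)/(6−3) = 1.
With δ = 6/7: need 1 − δ^K ≥ 1·(1−6/7)/(6/7), i.e. δ^K ≤ 0.8333.
Since (6/7)^1 = 0.8571 and (6/7)^2 = 0.7347, the smallest such K is 2.

2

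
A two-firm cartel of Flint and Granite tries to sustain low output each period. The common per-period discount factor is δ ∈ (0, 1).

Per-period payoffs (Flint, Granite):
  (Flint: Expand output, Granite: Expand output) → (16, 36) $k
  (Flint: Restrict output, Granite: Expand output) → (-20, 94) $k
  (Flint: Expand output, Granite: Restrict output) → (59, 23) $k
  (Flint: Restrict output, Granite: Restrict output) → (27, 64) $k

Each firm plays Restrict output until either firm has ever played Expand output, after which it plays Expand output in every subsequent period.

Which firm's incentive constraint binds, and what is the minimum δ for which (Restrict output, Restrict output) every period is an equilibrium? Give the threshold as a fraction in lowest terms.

Flint: cooperation gives 27 each period; deviation gives 59 once then 16 forever.
  27/(1−δ) ≥ 59 + 16δ/(1−δ) ⇒ δ ≥ 32/43.
Granite: cooperation gives 64 each period; deviation gives 94 once then 36 forever.
  δ ≥ 30/58 = 15/29.
Both must hold, so the binding constraint is Flint's: δ ≥ 32/43.

Flint; δ ≥ 32/43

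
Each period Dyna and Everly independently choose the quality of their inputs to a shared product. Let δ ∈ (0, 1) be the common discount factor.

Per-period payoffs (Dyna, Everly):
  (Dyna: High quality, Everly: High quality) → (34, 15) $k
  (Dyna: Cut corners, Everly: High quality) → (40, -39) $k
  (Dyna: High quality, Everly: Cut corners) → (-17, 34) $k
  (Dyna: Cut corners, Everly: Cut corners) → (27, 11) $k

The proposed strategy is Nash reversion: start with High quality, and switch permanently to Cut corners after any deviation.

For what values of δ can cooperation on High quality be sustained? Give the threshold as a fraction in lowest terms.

19/23

Dyna: cooperation gives 34 each period; deviation gives 40 once then 27 forever.
  34/(1−δ) ≥ 40 + 27δ/(1−δ) ⇒ δ ≥ 6/13.
Everly: cooperation gives 15 each period; deviation gives 34 once then 11 forever.
  δ ≥ 19/23.
Both must hold, so the binding constraint is Everly's: δ ≥ 19/23.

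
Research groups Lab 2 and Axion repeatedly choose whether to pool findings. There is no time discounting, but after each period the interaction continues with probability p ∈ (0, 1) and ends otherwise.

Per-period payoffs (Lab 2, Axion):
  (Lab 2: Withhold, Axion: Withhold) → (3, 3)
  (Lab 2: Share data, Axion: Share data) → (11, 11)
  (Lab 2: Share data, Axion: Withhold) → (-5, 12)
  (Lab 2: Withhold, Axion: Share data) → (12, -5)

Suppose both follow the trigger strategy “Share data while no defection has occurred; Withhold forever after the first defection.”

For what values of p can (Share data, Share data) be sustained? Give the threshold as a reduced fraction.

1/9

Expected cooperation value is 11 + p·11 + p²·11 + … = 11/(1−p); deviation gives 12 + p·3/(1−p).
11 ≥ 12(1−p) + 3p ⇒ 9p ≥ 1 ⇒ p ≥ 1/9.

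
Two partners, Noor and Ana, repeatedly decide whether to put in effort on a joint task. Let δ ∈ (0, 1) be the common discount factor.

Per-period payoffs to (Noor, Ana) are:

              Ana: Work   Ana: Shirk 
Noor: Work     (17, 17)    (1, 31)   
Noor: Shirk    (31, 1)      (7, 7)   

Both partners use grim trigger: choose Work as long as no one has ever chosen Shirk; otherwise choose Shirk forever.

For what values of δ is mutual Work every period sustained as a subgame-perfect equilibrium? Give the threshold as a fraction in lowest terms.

7/12

Under grim trigger the critical discount factor is (T−C)/(T−P) with T = 31, C = 17, P = 7.
δ* = (31−17)/(31−7) = 14/24 = 7/12.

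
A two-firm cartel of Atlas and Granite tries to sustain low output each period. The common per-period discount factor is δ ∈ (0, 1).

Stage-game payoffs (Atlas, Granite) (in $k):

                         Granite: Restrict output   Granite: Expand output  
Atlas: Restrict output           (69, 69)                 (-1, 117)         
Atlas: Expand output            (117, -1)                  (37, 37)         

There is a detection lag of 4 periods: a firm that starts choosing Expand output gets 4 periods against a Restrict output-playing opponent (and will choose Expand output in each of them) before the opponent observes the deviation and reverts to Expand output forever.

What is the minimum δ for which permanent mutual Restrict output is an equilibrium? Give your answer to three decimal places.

0.880

A deviator earns 117 for 4 periods, then 37 forever; cooperating earns 69 forever. Multiplying the IC by (1−δ):
69 ≥ 117(1−δ^4) + 37δ^4, so 80·δ^4 ≥ 48 and δ^4 ≥ 3/5.
δ ≥ (3/5)^(1/4) ≈ 0.880.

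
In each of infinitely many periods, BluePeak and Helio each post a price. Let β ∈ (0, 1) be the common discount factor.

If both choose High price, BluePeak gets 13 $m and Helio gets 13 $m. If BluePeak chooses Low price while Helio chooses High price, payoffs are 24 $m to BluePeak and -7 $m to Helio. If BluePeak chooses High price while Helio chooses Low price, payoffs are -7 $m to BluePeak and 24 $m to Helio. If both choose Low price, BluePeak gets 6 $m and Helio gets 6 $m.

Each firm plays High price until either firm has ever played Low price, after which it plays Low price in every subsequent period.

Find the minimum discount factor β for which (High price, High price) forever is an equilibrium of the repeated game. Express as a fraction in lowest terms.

Under grim trigger the critical discount factor is (T−C)/(T−P) with T = 24, C = 13, P = 6.
β* = (24−13)/(24−6) = 11/18.

11/18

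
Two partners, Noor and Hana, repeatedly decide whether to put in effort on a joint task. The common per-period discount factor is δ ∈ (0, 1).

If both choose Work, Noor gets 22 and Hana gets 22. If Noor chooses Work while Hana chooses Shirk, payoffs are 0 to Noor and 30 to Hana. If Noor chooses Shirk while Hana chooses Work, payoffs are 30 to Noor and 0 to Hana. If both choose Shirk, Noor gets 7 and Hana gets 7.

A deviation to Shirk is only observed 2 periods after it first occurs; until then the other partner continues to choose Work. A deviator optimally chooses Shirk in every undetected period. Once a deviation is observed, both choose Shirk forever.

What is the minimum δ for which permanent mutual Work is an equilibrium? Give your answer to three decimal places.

The best deviation is to choose Shirk for all 2 undetected periods, earning 30 each, then 7 forever once detected.
Deviation value: 30(1−δ^2)/(1−δ) + 7δ^2/(1−δ); cooperation value: 22/(1−δ).
IC: 22 ≥ 30(1−δ^2) + 7δ^2 = 30 − 23δ^2.
So δ^2 ≥ 8/23, giving δ ≥ (8/23)^(1/2) ≈ 0.590.

0.590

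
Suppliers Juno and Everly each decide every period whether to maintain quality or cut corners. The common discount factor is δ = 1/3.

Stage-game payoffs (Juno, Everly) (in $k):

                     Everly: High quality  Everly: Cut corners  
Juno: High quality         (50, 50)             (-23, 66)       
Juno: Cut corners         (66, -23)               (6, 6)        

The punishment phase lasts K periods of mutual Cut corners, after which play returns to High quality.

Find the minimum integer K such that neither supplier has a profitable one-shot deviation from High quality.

No profitable deviation requires (50−6)(δ+…+δ^K) ≥ 66−50, i.e. δ+…+δ^K ≥ 4/11 ≈ 0.3636.
With δ = 1/3, the partial sums are K=1: 0.3333, K=2: 0.4444.
K = 2 is the first length at which the sum reaches 0.3636.

2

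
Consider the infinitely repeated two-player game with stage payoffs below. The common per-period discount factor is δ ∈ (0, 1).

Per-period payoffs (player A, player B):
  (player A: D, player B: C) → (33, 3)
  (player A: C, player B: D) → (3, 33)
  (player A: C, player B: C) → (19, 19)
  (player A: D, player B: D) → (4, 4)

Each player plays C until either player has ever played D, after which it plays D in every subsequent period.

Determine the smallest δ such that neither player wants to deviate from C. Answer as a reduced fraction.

14/29

One-period gain from deviating is 33 − 19 = 14. The loss is 19 − 4 = 15 in every subsequent period, with present value 15·δ/(1−δ).
Deviation is unprofitable when 15·δ/(1−δ) ≥ 14, i.e. δ/(1−δ) ≥ 14/15.
Equivalently δ ≥ 14/(14+15) = 14/29.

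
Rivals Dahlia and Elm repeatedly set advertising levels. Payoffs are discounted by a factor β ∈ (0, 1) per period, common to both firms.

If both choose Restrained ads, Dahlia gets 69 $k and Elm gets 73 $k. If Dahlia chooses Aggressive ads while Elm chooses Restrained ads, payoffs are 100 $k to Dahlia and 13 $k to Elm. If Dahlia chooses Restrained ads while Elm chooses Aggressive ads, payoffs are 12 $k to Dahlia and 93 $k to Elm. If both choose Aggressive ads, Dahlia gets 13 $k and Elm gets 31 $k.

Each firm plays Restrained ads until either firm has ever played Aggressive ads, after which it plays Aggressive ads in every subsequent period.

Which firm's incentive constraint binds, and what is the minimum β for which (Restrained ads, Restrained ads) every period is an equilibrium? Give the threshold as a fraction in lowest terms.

Dahlia's threshold: (100−69)/(100−13) = 31/87.
Elm's threshold: (93−73)/(93−31) = 10/31.
31/87 > 10/31, so Dahlia binds and β* = 31/87.

Dahlia; β ≥ 31/87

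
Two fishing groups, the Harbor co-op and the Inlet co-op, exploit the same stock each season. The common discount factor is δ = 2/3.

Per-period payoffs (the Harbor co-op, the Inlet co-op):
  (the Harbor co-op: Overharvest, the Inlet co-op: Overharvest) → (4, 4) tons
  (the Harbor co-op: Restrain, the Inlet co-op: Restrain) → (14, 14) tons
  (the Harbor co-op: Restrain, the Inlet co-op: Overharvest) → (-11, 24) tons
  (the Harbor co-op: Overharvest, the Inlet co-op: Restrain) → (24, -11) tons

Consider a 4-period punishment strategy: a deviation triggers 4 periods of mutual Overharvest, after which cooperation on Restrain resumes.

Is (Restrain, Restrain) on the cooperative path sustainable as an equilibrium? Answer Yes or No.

Comparing payoff streams over the 5 periods until play realigns: cooperate → 14(1+δ+…+δ^4); deviate → 24 + 4(δ+…+δ^4).
Cooperation is sustained iff (14−4)(δ+…+δ^4) ≥ 24−14.
δ+…+δ^4 = 2/3·(1−(2/3)^4)/(1−2/3) = 1.6049, and (24−14)/(14−4) = 1.0000.
1.6049 ≥ 1.0000, so cooperation is sustainable.

Yes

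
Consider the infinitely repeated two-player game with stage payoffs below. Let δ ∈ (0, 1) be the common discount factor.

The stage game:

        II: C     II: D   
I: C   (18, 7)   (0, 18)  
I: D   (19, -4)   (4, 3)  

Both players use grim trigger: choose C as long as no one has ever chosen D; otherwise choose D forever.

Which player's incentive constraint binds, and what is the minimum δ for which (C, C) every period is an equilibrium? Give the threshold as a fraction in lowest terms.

For I: deviation gain 19−18 = 1, per-period punishment loss 18−4 = 14. IC gives δ ≥ 1/15.
For II: gain 11, loss 4 per period, so δ ≥ 11/15.
The tighter constraint is II's, so cooperation needs δ ≥ 11/15.

II; δ ≥ 11/15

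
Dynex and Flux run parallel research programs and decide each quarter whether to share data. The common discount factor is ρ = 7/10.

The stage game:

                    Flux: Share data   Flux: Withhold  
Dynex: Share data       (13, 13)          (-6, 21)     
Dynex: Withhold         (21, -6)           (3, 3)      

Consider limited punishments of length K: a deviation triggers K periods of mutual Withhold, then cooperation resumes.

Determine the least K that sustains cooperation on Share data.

2

No profitable deviation requires (13−3)(ρ+…+ρ^K) ≥ 21−13, i.e. ρ+…+ρ^K ≥ 4/5 ≈ 0.8000.
With ρ = 7/10, the partial sums are K=1: 0.7000, K=2: 1.1900.
K = 2 is the first length at which the sum reaches 0.8000.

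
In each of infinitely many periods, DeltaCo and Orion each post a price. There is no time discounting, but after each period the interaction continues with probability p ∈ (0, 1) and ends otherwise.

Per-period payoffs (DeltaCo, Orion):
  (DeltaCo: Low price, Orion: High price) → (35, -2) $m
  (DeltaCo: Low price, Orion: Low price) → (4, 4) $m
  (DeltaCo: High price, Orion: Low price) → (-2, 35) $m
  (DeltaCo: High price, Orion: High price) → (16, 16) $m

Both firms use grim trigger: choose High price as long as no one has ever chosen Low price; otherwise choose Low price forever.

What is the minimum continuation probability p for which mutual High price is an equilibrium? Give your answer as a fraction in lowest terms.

19/31

Expected cooperation value is 16 + p·16 + p²·16 + … = 16/(1−p); deviation gives 35 + p·4/(1−p).
16 ≥ 35(1−p) + 4p ⇒ 31p ≥ 19 ⇒ p ≥ 19/31.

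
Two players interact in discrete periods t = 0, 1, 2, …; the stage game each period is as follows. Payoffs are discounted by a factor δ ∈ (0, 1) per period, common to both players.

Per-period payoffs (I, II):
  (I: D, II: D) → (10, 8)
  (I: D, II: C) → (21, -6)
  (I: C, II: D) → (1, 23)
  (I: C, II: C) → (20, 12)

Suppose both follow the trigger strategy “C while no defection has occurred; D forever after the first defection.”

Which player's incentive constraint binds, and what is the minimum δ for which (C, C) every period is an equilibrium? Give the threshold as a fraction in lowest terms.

I: cooperation gives 20 each period; deviation gives 21 once then 10 forever.
  20/(1−δ) ≥ 21 + 10δ/(1−δ) ⇒ δ ≥ 1/11.
II: cooperation gives 12 each period; deviation gives 23 once then 8 forever.
  δ ≥ 11/15.
Both must hold, so the binding constraint is II's: δ ≥ 11/15.

II; δ ≥ 11/15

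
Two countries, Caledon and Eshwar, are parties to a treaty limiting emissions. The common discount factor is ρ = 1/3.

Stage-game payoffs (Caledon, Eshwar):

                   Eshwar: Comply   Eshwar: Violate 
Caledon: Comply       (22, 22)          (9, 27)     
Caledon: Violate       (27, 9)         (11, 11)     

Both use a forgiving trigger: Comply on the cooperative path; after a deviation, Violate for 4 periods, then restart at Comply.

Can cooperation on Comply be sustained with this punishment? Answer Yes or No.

Comparing payoff streams over the 5 periods until play realigns: cooperate → 22(1+ρ+…+ρ^4); deviate → 27 + 11(ρ+…+ρ^4).
Cooperation is sustained iff (22−11)(ρ+…+ρ^4) ≥ 27−22.
ρ+…+ρ^4 = 1/3·(1−(1/3)^4)/(1−1/3) = 0.4938, and (27−22)/(22−11) = 0.4545.
0.4938 ≥ 0.4545, so cooperation is sustainable.

Yes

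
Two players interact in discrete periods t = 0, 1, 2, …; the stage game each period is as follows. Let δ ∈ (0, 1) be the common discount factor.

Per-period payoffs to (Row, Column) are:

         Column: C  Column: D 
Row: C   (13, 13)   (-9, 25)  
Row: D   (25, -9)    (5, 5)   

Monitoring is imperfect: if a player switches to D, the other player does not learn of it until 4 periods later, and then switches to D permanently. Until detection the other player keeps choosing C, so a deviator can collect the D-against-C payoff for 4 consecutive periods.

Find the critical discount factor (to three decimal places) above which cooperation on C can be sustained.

Deviating for the 4 undetected periods gains 25−13 = 12 per period over cooperation, then loses 13−5 = 8 per period forever once punishment starts.
Gain: 12(1 + δ + … + δ^3); loss: 8·δ^4/(1−δ).
No profitable deviation ⇔ 12(1−δ^4) ≤ 8·δ^4, i.e. δ^4 ≥ 12/(12+8) = 3/5.
Hence δ ≥ (3/5)^(1/4) ≈ 0.880.

0.880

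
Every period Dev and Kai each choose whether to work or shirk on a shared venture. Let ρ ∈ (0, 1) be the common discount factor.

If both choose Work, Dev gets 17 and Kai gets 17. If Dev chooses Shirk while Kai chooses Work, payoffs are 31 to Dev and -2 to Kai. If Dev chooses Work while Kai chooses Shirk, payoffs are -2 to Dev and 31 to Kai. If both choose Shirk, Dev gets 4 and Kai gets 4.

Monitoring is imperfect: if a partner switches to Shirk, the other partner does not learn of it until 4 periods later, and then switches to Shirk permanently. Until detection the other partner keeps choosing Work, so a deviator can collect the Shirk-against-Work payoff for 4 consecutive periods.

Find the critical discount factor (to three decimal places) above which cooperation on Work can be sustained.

0.849

A deviator earns 31 for 4 periods, then 4 forever; cooperating earns 17 forever. Multiplying the IC by (1−ρ):
17 ≥ 31(1−ρ^4) + 4ρ^4, so 27·ρ^4 ≥ 14 and ρ^4 ≥ 14/27.
ρ ≥ (14/27)^(1/4) ≈ 0.849.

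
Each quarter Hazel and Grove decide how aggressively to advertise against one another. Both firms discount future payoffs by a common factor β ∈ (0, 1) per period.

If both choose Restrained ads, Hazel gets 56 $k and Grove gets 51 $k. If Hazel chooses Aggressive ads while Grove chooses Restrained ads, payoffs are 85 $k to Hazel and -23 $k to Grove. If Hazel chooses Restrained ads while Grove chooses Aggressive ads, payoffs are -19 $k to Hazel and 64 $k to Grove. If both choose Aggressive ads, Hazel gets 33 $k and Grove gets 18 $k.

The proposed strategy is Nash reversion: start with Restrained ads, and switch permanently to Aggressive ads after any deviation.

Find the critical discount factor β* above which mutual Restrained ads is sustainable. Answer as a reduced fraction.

29/52

For Hazel: deviation gain 85−56 = 29, per-period punishment loss 56−33 = 23. IC gives β ≥ 29/52.
For Grove: gain 13, loss 33 per period, so β ≥ 13/46.
The tighter constraint is Hazel's, so cooperation needs β ≥ 29/52.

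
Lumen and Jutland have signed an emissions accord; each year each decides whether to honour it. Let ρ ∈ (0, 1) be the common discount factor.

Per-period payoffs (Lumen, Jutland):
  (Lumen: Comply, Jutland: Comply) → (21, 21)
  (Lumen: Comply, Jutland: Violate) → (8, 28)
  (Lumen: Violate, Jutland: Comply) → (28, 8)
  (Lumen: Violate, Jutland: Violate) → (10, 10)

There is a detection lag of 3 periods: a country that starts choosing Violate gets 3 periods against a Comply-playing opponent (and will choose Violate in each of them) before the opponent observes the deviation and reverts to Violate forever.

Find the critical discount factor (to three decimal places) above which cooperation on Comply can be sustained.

0.730

The best deviation is to choose Violate for all 3 undetected periods, earning 28 each, then 10 forever once detected.
Deviation value: 28(1−ρ^3)/(1−ρ) + 10ρ^3/(1−ρ); cooperation value: 21/(1−ρ).
IC: 21 ≥ 28(1−ρ^3) + 10ρ^3 = 28 − 18ρ^3.
So ρ^3 ≥ 7/18, giving ρ ≥ (7/18)^(1/3) ≈ 0.730.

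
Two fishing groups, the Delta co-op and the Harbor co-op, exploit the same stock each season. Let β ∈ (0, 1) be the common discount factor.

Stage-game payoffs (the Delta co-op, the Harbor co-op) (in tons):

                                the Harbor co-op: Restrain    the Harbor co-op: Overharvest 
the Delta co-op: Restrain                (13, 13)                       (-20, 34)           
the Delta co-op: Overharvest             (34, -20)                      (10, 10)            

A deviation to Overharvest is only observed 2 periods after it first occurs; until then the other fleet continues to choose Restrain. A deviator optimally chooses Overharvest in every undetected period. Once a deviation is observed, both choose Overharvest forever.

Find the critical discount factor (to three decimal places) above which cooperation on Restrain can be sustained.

0.935

Deviating for the 2 undetected periods gains 34−13 = 21 per period over cooperation, then loses 13−10 = 3 per period forever once punishment starts.
Gain: 21(1 + β + … + β^1); loss: 3·β^2/(1−β).
No profitable deviation ⇔ 21(1−β^2) ≤ 3·β^2, i.e. β^2 ≥ 21/(21+3) = 7/8.
Hence β ≥ (7/8)^(1/2) ≈ 0.935.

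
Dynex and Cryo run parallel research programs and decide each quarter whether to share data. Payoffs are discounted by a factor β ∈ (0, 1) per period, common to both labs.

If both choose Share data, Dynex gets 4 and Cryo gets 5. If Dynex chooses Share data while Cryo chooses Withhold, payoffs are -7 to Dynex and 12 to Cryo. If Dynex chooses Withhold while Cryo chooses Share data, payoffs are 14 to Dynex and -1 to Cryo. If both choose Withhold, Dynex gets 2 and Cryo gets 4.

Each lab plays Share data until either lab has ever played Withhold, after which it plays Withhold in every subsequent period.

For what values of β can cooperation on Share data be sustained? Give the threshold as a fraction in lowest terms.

7/8

For Dynex: deviation gain 14−4 = 10, per-period punishment loss 4−2 = 2. IC gives β ≥ 10/12 = 5/6.
For Cryo: gain 7, loss 1 per period, so β ≥ 7/8.
The tighter constraint is Cryo's, so cooperation needs β ≥ 7/8.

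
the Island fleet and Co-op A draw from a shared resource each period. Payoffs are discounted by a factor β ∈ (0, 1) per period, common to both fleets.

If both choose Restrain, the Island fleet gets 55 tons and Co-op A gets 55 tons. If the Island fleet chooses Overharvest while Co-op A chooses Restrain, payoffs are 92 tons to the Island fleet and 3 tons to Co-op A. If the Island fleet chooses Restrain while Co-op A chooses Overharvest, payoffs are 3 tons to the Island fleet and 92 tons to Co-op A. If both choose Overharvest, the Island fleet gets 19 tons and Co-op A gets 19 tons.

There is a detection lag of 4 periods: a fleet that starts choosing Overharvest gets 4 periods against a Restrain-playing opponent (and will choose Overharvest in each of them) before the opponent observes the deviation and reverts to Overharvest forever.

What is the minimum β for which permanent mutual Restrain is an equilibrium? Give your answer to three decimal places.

A deviator earns 92 for 4 periods, then 19 forever; cooperating earns 55 forever. Multiplying the IC by (1−β):
55 ≥ 92(1−β^4) + 19β^4, so 73·β^4 ≥ 37 and β^4 ≥ 37/73.
β ≥ (37/73)^(1/4) ≈ 0.844.

0.844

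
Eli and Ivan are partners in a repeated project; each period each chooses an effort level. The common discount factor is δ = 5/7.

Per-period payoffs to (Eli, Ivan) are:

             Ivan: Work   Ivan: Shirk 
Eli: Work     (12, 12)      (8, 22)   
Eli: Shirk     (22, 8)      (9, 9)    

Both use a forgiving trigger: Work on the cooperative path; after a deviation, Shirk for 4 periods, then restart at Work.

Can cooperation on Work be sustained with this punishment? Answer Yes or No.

No

Comparing payoff streams over the 5 periods until play realigns: cooperate → 12(1+δ+…+δ^4); deviate → 22 + 9(δ+…+δ^4).
Cooperation is sustained iff (12−9)(δ+…+δ^4) ≥ 22−12.
δ+…+δ^4 = 5/7·(1−(5/7)^4)/(1−5/7) = 1.8492, and (22−12)/(12−9) = 3.3333.
1.8492 < 3.3333, so cooperation is not sustainable.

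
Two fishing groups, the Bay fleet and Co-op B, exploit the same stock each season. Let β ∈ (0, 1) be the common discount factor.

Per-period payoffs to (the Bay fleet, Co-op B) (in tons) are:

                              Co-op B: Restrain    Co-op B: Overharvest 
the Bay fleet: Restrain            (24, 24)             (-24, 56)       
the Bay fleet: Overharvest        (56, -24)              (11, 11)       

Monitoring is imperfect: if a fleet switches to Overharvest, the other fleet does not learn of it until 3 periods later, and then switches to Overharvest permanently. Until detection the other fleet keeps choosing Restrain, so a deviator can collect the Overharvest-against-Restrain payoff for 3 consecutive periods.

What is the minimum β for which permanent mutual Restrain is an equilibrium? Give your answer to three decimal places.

Deviating for the 3 undetected periods gains 56−24 = 32 per period over cooperation, then loses 24−11 = 13 per period forever once punishment starts.
Gain: 32(1 + β + … + β^2); loss: 13·β^3/(1−β).
No profitable deviation ⇔ 32(1−β^3) ≤ 13·β^3, i.e. β^3 ≥ 32/(32+13) = 32/45.
Hence β ≥ (32/45)^(1/3) ≈ 0.893.

0.893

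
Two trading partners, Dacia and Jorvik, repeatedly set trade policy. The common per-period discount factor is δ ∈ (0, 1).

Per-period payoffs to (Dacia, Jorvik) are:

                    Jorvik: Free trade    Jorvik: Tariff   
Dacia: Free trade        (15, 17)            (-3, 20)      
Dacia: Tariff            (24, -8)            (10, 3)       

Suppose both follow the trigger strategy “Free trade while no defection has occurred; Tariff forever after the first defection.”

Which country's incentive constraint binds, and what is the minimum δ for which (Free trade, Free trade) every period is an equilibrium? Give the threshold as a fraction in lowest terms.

Dacia: cooperation gives 15 each period; deviation gives 24 once then 10 forever.
  15/(1−δ) ≥ 24 + 10δ/(1−δ) ⇒ δ ≥ 9/14.
Jorvik: cooperation gives 17 each period; deviation gives 20 once then 3 forever.
  δ ≥ 3/17.
Both must hold, so the binding constraint is Dacia's: δ ≥ 9/14.

Dacia; δ ≥ 9/14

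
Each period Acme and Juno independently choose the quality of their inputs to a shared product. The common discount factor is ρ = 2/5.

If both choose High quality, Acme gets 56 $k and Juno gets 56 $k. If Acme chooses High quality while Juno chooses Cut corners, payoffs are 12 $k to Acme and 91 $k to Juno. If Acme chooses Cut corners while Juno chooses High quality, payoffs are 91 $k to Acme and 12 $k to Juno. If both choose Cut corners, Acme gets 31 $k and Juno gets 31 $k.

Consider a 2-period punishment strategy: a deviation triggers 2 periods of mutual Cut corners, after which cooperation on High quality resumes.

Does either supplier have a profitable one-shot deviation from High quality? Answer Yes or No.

Yes

IC: ρ+…+ρ^2 ≥ (91−56)/(56−31) = 7/5.
At ρ = 2/5: partial sum = 0.5600 < 1.4000. Cooperation not sustainable.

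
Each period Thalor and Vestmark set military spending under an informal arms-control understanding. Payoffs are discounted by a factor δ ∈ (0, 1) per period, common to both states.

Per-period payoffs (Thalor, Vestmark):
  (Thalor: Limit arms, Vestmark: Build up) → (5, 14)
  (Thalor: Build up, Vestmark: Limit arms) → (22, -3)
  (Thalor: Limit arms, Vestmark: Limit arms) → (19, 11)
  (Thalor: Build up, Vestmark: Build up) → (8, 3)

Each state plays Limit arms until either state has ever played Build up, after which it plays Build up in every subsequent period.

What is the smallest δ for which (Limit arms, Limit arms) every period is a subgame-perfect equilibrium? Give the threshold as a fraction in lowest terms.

For Thalor: deviation gain 22−19 = 3, per-period punishment loss 19−8 = 11. IC gives δ ≥ 3/14.
For Vestmark: gain 3, loss 8 per period, so δ ≥ 3/11.
The tighter constraint is Vestmark's, so cooperation needs δ ≥ 3/11.

3/11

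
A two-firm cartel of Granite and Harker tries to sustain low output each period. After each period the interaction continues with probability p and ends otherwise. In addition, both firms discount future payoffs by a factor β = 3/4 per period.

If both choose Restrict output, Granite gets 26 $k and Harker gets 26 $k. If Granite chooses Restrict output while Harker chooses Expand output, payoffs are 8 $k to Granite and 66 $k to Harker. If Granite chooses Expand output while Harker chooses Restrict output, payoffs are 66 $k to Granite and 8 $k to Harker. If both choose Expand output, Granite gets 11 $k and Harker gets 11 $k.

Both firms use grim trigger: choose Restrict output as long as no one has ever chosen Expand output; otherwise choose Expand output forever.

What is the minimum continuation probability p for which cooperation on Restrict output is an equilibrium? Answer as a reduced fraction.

With continuation probability p and discount β, the effective per-period discount factor is βp.
Grim-trigger IC: βp ≥ (66−26)/(66−11) = 8/11.
So p ≥ (8/11)/(3/4) = 32/33.

32/33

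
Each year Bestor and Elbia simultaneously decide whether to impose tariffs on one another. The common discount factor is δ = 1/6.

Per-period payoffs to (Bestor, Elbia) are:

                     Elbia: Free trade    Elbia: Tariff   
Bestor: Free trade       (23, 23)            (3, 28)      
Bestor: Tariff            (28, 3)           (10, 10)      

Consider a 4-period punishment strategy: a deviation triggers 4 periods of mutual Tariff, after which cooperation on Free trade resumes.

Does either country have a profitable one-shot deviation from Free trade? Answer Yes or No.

Yes

Comparing payoff streams over the 5 periods until play realigns: cooperate → 23(1+δ+…+δ^4); deviate → 28 + 10(δ+…+δ^4).
Cooperation is sustained iff (23−10)(δ+…+δ^4) ≥ 28−23.
δ+…+δ^4 = 1/6·(1−(1/6)^4)/(1−1/6) = 0.1998, and (28−23)/(23−10) = 0.3846.
0.1998 < 0.3846, so cooperation is not sustainable.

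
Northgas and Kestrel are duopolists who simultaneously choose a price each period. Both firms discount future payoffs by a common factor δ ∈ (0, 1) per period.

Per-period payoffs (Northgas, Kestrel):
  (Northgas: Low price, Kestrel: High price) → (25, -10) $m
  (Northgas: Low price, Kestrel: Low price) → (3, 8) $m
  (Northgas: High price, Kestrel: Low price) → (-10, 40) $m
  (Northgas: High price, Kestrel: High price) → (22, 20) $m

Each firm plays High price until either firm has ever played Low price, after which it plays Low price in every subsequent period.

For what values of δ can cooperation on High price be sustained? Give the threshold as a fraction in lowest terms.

Northgas's threshold: (25−22)/(25−3) = 3/22.
Kestrel's threshold: (40−20)/(40−8) = 5/8.
3/22 < 5/8, so Kestrel binds and δ* = 5/8.

5/8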